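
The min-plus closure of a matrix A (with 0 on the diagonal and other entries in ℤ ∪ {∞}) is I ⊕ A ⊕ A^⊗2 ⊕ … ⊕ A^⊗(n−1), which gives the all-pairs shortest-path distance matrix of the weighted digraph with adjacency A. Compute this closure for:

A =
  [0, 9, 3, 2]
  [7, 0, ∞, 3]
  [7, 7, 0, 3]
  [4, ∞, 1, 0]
Closure =
  [0, 9, 3, 2]
  [7, 0, 4, 3]
  [7, 7, 0, 3]
  [4, 8, 1, 0]

This is the Floyd-Warshall all-pairs shortest-path computation. For each intermediate vertex k = 0, 1, …, 3, update dist[i][j] ← min(dist[i][j], dist[i][k] + dist[k][j]). The final matrix gives, for each (i, j), the minimum total weight of any directed path from i to j (possibly empty when i = j).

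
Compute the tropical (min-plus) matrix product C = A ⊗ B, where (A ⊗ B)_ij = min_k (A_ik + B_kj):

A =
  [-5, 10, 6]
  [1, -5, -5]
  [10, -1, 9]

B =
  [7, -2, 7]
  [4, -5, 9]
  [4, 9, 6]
A ⊗ B =
  [2, -7, 2]
  [-1, -10, 1]
  [3, -6, 8]

Apply the min-plus product entry-by-entry:
  C[0][0] = min over k of (A[0][0] + B[0][0] = -5 + 7 = 2, A[0][1] + B[1][0] = 10 + 4 = 14, A[0][2] + B[2][0] = 6 + 4 = 10) = 2 (attained at k = 0)
  C[0][1] = min over k of (A[0][0] + B[0][1] = -5 + -2 = -7, A[0][1] + B[1][1] = 10 + -5 = 5, A[0][2] + B[2][1] = 6 + 9 = 15) = -7 (attained at k = 0)
  C[0][2] = min over k of (A[0][0] + B[0][2] = -5 + 7 = 2, A[0][1] + B[1][2] = 10 + 9 = 19, A[0][2] + B[2][2] = 6 + 6 = 12) = 2 (attained at k = 0)
  C[1][0] = min over k of (A[1][0] + B[0][0] = 1 + 7 = 8, A[1][1] + B[1][0] = -5 + 4 = -1, A[1][2] + B[2][0] = -5 + 4 = -1) = -1 (attained at k = 1)
  C[1][1] = min over k of (A[1][0] + B[0][1] = 1 + -2 = -1, A[1][1] + B[1][1] = -5 + -5 = -10, A[1][2] + B[2][1] = -5 + 9 = 4) = -10 (attained at k = 1)
  C[1][2] = min over k of (A[1][0] + B[0][2] = 1 + 7 = 8, A[1][1] + B[1][2] = -5 + 9 = 4, A[1][2] + B[2][2] = -5 + 6 = 1) = 1 (attained at k = 2)
  C[2][0] = min over k of (A[2][0] + B[0][0] = 10 + 7 = 17, A[2][1] + B[1][0] = -1 + 4 = 3, A[2][2] + B[2][0] = 9 + 4 = 13) = 3 (attained at k = 1)
  C[2][1] = min over k of (A[2][0] + B[0][1] = 10 + -2 = 8, A[2][1] + B[1][1] = -1 + -5 = -6, A[2][2] + B[2][1] = 9 + 9 = 18) = -6 (attained at k = 1)
  C[2][2] = min over k of (A[2][0] + B[0][2] = 10 + 7 = 17, A[2][1] + B[1][2] = -1 + 9 = 8, A[2][2] + B[2][2] = 9 + 6 = 15) = 8 (attained at k = 1)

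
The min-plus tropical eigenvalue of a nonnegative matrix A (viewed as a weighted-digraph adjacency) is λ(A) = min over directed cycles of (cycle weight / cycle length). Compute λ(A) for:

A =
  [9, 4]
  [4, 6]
λ(A) = 4

Enumerate directed cycles and compute their means (weight / length). Sample:
  cycle 0 → 0: weight = 9, length = 1, mean = 9/1 ≈ 9.000
  cycle 1 → 1: weight = 6, length = 1, mean = 6/1 ≈ 6.000
  cycle 0 → 1 → 0: weight = 8, length = 2, mean = 8/2 ≈ 4.000
  cycle 1 → 0 → 1: weight = 8, length = 2, mean = 8/2 ≈ 4.000
Minimum mean = 4.000, attained e.g. along the cycle 0 → 1 → 0 with weight 8 and length 2. So λ(A) = 8/2 = 4.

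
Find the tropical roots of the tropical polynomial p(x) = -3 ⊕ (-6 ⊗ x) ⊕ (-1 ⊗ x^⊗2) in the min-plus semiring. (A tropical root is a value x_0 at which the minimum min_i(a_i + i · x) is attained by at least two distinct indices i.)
Roots: {-5, 3}

Each tropical root is a break point of the lower envelope of the lines y = a_i + i · x (there are 3 lines, with slopes 0, 1, ..., 2). Only the lines that attain the minimum somewhere contribute to roots; other lines are dominated. Here the surviving (envelope) indices are i = 2, i = 1, i = 0.
Intersections between consecutive envelope lines give the roots: for adjacent envelope indices i < j the intersection is x = (a_i − a_j) / (j − i). Reading off the sorted break points: {-5, 3}.
Verification: at each break x_0, at least two indices attain the minimum of min_i(a_i + i · x_0).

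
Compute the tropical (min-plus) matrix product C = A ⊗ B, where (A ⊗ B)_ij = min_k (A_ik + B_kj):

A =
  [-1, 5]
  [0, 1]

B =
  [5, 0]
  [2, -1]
A ⊗ B =
  [4, -1]
  [3, 0]

Apply the min-plus product entry-by-entry:
  C[0][0] = min over k of (A[0][0] + B[0][0] = -1 + 5 = 4, A[0][1] + B[1][0] = 5 + 2 = 7) = 4 (attained at k = 0)
  C[0][1] = min over k of (A[0][0] + B[0][1] = -1 + 0 = -1, A[0][1] + B[1][1] = 5 + -1 = 4) = -1 (attained at k = 0)
  C[1][0] = min over k of (A[1][0] + B[0][0] = 0 + 5 = 5, A[1][1] + B[1][0] = 1 + 2 = 3) = 3 (attained at k = 1)
  C[1][1] = min over k of (A[1][0] + B[0][1] = 0 + 0 = 0, A[1][1] + B[1][1] = 1 + -1 = 0) = 0 (attained at k = 0)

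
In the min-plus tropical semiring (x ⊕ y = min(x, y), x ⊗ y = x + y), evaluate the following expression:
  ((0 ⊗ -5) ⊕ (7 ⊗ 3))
((0 ⊗ -5) ⊕ (7 ⊗ 3)) = -5

Expand innermost to outermost. Recall ⊕ takes the minimum of its arguments and ⊗ takes their sum. Working out the expression ((0 ⊗ -5) ⊕ (7 ⊗ 3)) gives -5.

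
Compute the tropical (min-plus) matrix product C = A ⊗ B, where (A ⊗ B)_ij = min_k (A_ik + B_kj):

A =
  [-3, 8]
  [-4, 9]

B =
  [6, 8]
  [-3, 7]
A ⊗ B =
  [3, 5]
  [2, 4]

Apply the min-plus product entry-by-entry:
  C[0][0] = min over k of (A[0][0] + B[0][0] = -3 + 6 = 3, A[0][1] + B[1][0] = 8 + -3 = 5) = 3 (attained at k = 0)
  C[0][1] = min over k of (A[0][0] + B[0][1] = -3 + 8 = 5, A[0][1] + B[1][1] = 8 + 7 = 15) = 5 (attained at k = 0)
  C[1][0] = min over k of (A[1][0] + B[0][0] = -4 + 6 = 2, A[1][1] + B[1][0] = 9 + -3 = 6) = 2 (attained at k = 0)
  C[1][1] = min over k of (A[1][0] + B[0][1] = -4 + 8 = 4, A[1][1] + B[1][1] = 9 + 7 = 16) = 4 (attained at k = 0)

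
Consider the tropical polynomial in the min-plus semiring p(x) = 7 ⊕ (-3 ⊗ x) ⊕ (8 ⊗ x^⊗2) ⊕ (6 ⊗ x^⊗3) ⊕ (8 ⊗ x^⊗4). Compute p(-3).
p(-3) = -6

A tropical monomial a ⊗ x^⊗i evaluates to a + i · x. Evaluating each term at x = -3:
  Term 0 contributes 7 + 0 · -3 = 7
  Term 1 contributes -3 + 1 · -3 = -6
  Term 2 contributes 8 + 2 · -3 = 2
  Term 3 contributes 6 + 3 · -3 = -3
  Term 4 contributes 8 + 4 · -3 = -4
p(-3) = ⊕ of these = min[7, -6, 2, -3, -4] = -6.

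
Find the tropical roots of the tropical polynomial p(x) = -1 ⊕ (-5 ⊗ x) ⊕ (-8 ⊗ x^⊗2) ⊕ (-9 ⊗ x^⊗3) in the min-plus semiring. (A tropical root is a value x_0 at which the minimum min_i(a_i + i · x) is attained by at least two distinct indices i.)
Roots: {1, 3, 4}

Each tropical root is a break point of the lower envelope of the lines y = a_i + i · x (there are 4 lines, with slopes 0, 1, ..., 3). Only the lines that attain the minimum somewhere contribute to roots; other lines are dominated. Here the surviving (envelope) indices are i = 3, i = 2, i = 1, i = 0.
Intersections between consecutive envelope lines give the roots: for adjacent envelope indices i < j the intersection is x = (a_i − a_j) / (j − i). Reading off the sorted break points: {1, 3, 4}.
Verification: at each break x_0, at least two indices attain the minimum of min_i(a_i + i · x_0).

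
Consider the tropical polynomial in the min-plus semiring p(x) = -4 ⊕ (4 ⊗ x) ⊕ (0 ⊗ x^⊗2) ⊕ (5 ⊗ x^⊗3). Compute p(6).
p(6) = -4

A tropical monomial a ⊗ x^⊗i evaluates to a + i · x. Evaluating each term at x = 6:
  Term 0 contributes -4 + 0 · 6 = -4
  Term 1 contributes 4 + 1 · 6 = 10
  Term 2 contributes 0 + 2 · 6 = 12
  Term 3 contributes 5 + 3 · 6 = 23
p(6) = ⊕ of these = min[-4, 10, 12, 23] = -4.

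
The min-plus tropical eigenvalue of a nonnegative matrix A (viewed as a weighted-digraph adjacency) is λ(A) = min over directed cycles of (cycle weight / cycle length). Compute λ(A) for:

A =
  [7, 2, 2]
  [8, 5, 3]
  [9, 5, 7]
λ(A) = 4

Enumerate directed cycles and compute their means (weight / length). Sample:
  cycle 0 → 0: weight = 7, length = 1, mean = 7/1 ≈ 7.000
  cycle 1 → 1: weight = 5, length = 1, mean = 5/1 ≈ 5.000
  cycle 2 → 2: weight = 7, length = 1, mean = 7/1 ≈ 7.000
  cycle 0 → 1 → 0: weight = 10, length = 2, mean = 10/2 ≈ 5.000
  cycle 0 → 2 → 0: weight = 11, length = 2, mean = 11/2 ≈ 5.500
  cycle 1 → 0 → 1: weight = 10, length = 2, mean = 10/2 ≈ 5.000
Minimum mean = 4.000, attained e.g. along the cycle 1 → 2 → 1 with weight 8 and length 2. So λ(A) = 8/2 = 4.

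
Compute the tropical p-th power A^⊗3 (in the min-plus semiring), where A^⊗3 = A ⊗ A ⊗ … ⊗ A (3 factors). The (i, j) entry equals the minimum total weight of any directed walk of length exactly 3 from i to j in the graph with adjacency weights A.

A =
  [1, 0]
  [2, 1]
A^⊗3 =
  [3, 2]
  [4, 3]

Each entry (A^⊗3)_ij equals the minimum over all length-3 walks i = v_0 → v_1 → … → v_3 = j of Σ_t A[v_t][v_{t+1}]. For example, for (i, j) = (0, 1) we minimise over 4 possible intermediate vertex sequences; the minimum is 2, attained along the walk 0 → 0 → 0 → 1.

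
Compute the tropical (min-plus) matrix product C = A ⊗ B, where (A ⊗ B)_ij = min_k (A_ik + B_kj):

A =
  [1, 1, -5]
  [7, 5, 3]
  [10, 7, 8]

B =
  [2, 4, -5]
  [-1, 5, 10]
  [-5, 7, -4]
A ⊗ B =
  [-10, 2, -9]
  [-2, 10, -1]
  [3, 12, 4]

Apply the min-plus product entry-by-entry:
  C[0][0] = min over k of (A[0][0] + B[0][0] = 1 + 2 = 3, A[0][1] + B[1][0] = 1 + -1 = 0, A[0][2] + B[2][0] = -5 + -5 = -10) = -10 (attained at k = 2)
  C[0][1] = min over k of (A[0][0] + B[0][1] = 1 + 4 = 5, A[0][1] + B[1][1] = 1 + 5 = 6, A[0][2] + B[2][1] = -5 + 7 = 2) = 2 (attained at k = 2)
  C[0][2] = min over k of (A[0][0] + B[0][2] = 1 + -5 = -4, A[0][1] + B[1][2] = 1 + 10 = 11, A[0][2] + B[2][2] = -5 + -4 = -9) = -9 (attained at k = 2)
  C[1][0] = min over k of (A[1][0] + B[0][0] = 7 + 2 = 9, A[1][1] + B[1][0] = 5 + -1 = 4, A[1][2] + B[2][0] = 3 + -5 = -2) = -2 (attained at k = 2)
  C[1][1] = min over k of (A[1][0] + B[0][1] = 7 + 4 = 11, A[1][1] + B[1][1] = 5 + 5 = 10, A[1][2] + B[2][1] = 3 + 7 = 10) = 10 (attained at k = 1)
  C[1][2] = min over k of (A[1][0] + B[0][2] = 7 + -5 = 2, A[1][1] + B[1][2] = 5 + 10 = 15, A[1][2] + B[2][2] = 3 + -4 = -1) = -1 (attained at k = 2)
  C[2][0] = min over k of (A[2][0] + B[0][0] = 10 + 2 = 12, A[2][1] + B[1][0] = 7 + -1 = 6, A[2][2] + B[2][0] = 8 + -5 = 3) = 3 (attained at k = 2)
  C[2][1] = min over k of (A[2][0] + B[0][1] = 10 + 4 = 14, A[2][1] + B[1][1] = 7 + 5 = 12, A[2][2] + B[2][1] = 8 + 7 = 15) = 12 (attained at k = 1)
  C[2][2] = min over k of (A[2][0] + B[0][2] = 10 + -5 = 5, A[2][1] + B[1][2] = 7 + 10 = 17, A[2][2] + B[2][2] = 8 + -4 = 4) = 4 (attained at k = 2)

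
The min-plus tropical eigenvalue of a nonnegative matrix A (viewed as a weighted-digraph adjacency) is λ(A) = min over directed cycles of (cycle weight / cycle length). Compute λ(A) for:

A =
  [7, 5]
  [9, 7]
λ(A) = 7

Enumerate directed cycles and compute their means (weight / length). Sample:
  cycle 0 → 0: weight = 7, length = 1, mean = 7/1 ≈ 7.000
  cycle 1 → 1: weight = 7, length = 1, mean = 7/1 ≈ 7.000
  cycle 0 → 1 → 0: weight = 14, length = 2, mean = 14/2 ≈ 7.000
  cycle 1 → 0 → 1: weight = 14, length = 2, mean = 14/2 ≈ 7.000
Minimum mean = 7.000, attained e.g. along the cycle 0 → 0 with weight 7 and length 1. So λ(A) = 7/1 = 7.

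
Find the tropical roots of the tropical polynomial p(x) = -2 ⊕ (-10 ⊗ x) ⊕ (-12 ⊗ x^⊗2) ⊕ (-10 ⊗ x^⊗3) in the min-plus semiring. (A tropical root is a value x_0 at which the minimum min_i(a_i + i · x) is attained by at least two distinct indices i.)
Roots: {-2, 2, 8}

Each tropical root is a break point of the lower envelope of the lines y = a_i + i · x (there are 4 lines, with slopes 0, 1, ..., 3). Only the lines that attain the minimum somewhere contribute to roots; other lines are dominated. Here the surviving (envelope) indices are i = 3, i = 2, i = 1, i = 0.
Intersections between consecutive envelope lines give the roots: for adjacent envelope indices i < j the intersection is x = (a_i − a_j) / (j − i). Reading off the sorted break points: {-2, 2, 8}.
Verification: at each break x_0, at least two indices attain the minimum of min_i(a_i + i · x_0).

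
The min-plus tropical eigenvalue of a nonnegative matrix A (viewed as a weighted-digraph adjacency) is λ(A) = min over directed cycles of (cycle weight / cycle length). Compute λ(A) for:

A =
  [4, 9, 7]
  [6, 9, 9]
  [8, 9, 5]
λ(A) = 4

Enumerate directed cycles and compute their means (weight / length). Sample:
  cycle 0 → 0: weight = 4, length = 1, mean = 4/1 ≈ 4.000
  cycle 1 → 1: weight = 9, length = 1, mean = 9/1 ≈ 9.000
  cycle 2 → 2: weight = 5, length = 1, mean = 5/1 ≈ 5.000
  cycle 0 → 1 → 0: weight = 15, length = 2, mean = 15/2 ≈ 7.500
  cycle 0 → 2 → 0: weight = 15, length = 2, mean = 15/2 ≈ 7.500
  cycle 1 → 0 → 1: weight = 15, length = 2, mean = 15/2 ≈ 7.500
Minimum mean = 4.000, attained e.g. along the cycle 0 → 0 with weight 4 and length 1. So λ(A) = 4/1 = 4.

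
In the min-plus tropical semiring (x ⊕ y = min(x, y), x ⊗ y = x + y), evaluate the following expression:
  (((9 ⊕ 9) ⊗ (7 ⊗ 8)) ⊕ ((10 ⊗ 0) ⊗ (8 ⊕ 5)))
(((9 ⊕ 9) ⊗ (7 ⊗ 8)) ⊕ ((10 ⊗ 0) ⊗ (8 ⊕ 5))) = 15

Expand innermost to outermost. Recall ⊕ takes the minimum of its arguments and ⊗ takes their sum. Working out the expression (((9 ⊕ 9) ⊗ (7 ⊗ 8)) ⊕ ((10 ⊗ 0) ⊗ (8 ⊕ 5))) gives 15.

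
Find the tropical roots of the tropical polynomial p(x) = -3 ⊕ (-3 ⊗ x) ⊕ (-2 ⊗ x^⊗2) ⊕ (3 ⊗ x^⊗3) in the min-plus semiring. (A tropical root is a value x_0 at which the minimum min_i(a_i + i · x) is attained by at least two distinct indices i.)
Roots: {-5, -1, 0}

Each tropical root is a break point of the lower envelope of the lines y = a_i + i · x (there are 4 lines, with slopes 0, 1, ..., 3). Only the lines that attain the minimum somewhere contribute to roots; other lines are dominated. Here the surviving (envelope) indices are i = 3, i = 2, i = 1, i = 0.
Intersections between consecutive envelope lines give the roots: for adjacent envelope indices i < j the intersection is x = (a_i − a_j) / (j − i). Reading off the sorted break points: {-5, -1, 0}.
Verification: at each break x_0, at least two indices attain the minimum of min_i(a_i + i · x_0).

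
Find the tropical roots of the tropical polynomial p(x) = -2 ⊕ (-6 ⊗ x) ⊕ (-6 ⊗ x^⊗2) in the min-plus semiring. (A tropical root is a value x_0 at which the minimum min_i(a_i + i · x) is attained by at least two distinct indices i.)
Roots: {0, 4}

Each tropical root is a break point of the lower envelope of the lines y = a_i + i · x (there are 3 lines, with slopes 0, 1, ..., 2). Only the lines that attain the minimum somewhere contribute to roots; other lines are dominated. Here the surviving (envelope) indices are i = 2, i = 1, i = 0.
Intersections between consecutive envelope lines give the roots: for adjacent envelope indices i < j the intersection is x = (a_i − a_j) / (j − i). Reading off the sorted break points: {0, 4}.
Verification: at each break x_0, at least two indices attain the minimum of min_i(a_i + i · x_0).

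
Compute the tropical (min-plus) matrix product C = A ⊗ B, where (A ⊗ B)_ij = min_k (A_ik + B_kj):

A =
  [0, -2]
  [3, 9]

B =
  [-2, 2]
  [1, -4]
A ⊗ B =
  [-2, -6]
  [1, 5]

Apply the min-plus product entry-by-entry:
  C[0][0] = min over k of (A[0][0] + B[0][0] = 0 + -2 = -2, A[0][1] + B[1][0] = -2 + 1 = -1) = -2 (attained at k = 0)
  C[0][1] = min over k of (A[0][0] + B[0][1] = 0 + 2 = 2, A[0][1] + B[1][1] = -2 + -4 = -6) = -6 (attained at k = 1)
  C[1][0] = min over k of (A[1][0] + B[0][0] = 3 + -2 = 1, A[1][1] + B[1][0] = 9 + 1 = 10) = 1 (attained at k = 0)
  C[1][1] = min over k of (A[1][0] + B[0][1] = 3 + 2 = 5, A[1][1] + B[1][1] = 9 + -4 = 5) = 5 (attained at k = 0)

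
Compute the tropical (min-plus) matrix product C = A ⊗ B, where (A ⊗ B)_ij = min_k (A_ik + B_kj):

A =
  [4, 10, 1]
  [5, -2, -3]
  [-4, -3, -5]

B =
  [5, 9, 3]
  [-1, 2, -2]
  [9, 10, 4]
A ⊗ B =
  [9, 11, 5]
  [-3, 0, -4]
  [-4, -1, -5]

Apply the min-plus product entry-by-entry:
  C[0][0] = min over k of (A[0][0] + B[0][0] = 4 + 5 = 9, A[0][1] + B[1][0] = 10 + -1 = 9, A[0][2] + B[2][0] = 1 + 9 = 10) = 9 (attained at k = 0)
  C[0][1] = min over k of (A[0][0] + B[0][1] = 4 + 9 = 13, A[0][1] + B[1][1] = 10 + 2 = 12, A[0][2] + B[2][1] = 1 + 10 = 11) = 11 (attained at k = 2)
  C[0][2] = min over k of (A[0][0] + B[0][2] = 4 + 3 = 7, A[0][1] + B[1][2] = 10 + -2 = 8, A[0][2] + B[2][2] = 1 + 4 = 5) = 5 (attained at k = 2)
  C[1][0] = min over k of (A[1][0] + B[0][0] = 5 + 5 = 10, A[1][1] + B[1][0] = -2 + -1 = -3, A[1][2] + B[2][0] = -3 + 9 = 6) = -3 (attained at k = 1)
  C[1][1] = min over k of (A[1][0] + B[0][1] = 5 + 9 = 14, A[1][1] + B[1][1] = -2 + 2 = 0, A[1][2] + B[2][1] = -3 + 10 = 7) = 0 (attained at k = 1)
  C[1][2] = min over k of (A[1][0] + B[0][2] = 5 + 3 = 8, A[1][1] + B[1][2] = -2 + -2 = -4, A[1][2] + B[2][2] = -3 + 4 = 1) = -4 (attained at k = 1)
  C[2][0] = min over k of (A[2][0] + B[0][0] = -4 + 5 = 1, A[2][1] + B[1][0] = -3 + -1 = -4, A[2][2] + B[2][0] = -5 + 9 = 4) = -4 (attained at k = 1)
  C[2][1] = min over k of (A[2][0] + B[0][1] = -4 + 9 = 5, A[2][1] + B[1][1] = -3 + 2 = -1, A[2][2] + B[2][1] = -5 + 10 = 5) = -1 (attained at k = 1)
  C[2][2] = min over k of (A[2][0] + B[0][2] = -4 + 3 = -1, A[2][1] + B[1][2] = -3 + -2 = -5, A[2][2] + B[2][2] = -5 + 4 = -1) = -5 (attained at k = 1)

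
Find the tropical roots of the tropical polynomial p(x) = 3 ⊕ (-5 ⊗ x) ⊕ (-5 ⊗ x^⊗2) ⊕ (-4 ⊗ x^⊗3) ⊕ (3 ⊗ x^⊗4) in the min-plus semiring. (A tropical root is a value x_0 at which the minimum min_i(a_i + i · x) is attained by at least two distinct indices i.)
Roots: {-7, -1, 0, 8}

Each tropical root is a break point of the lower envelope of the lines y = a_i + i · x (there are 5 lines, with slopes 0, 1, ..., 4). Only the lines that attain the minimum somewhere contribute to roots; other lines are dominated. Here the surviving (envelope) indices are i = 4, i = 3, i = 2, i = 1, i = 0.
Intersections between consecutive envelope lines give the roots: for adjacent envelope indices i < j the intersection is x = (a_i − a_j) / (j − i). Reading off the sorted break points: {-7, -1, 0, 8}.
Verification: at each break x_0, at least two indices attain the minimum of min_i(a_i + i · x_0).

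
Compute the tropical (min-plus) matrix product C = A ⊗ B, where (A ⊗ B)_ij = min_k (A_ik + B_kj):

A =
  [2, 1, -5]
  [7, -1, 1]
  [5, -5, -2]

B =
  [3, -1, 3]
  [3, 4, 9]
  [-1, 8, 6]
A ⊗ B =
  [-6, 1, 1]
  [0, 3, 7]
  [-3, -1, 4]

Apply the min-plus product entry-by-entry:
  C[0][0] = min over k of (A[0][0] + B[0][0] = 2 + 3 = 5, A[0][1] + B[1][0] = 1 + 3 = 4, A[0][2] + B[2][0] = -5 + -1 = -6) = -6 (attained at k = 2)
  C[0][1] = min over k of (A[0][0] + B[0][1] = 2 + -1 = 1, A[0][1] + B[1][1] = 1 + 4 = 5, A[0][2] + B[2][1] = -5 + 8 = 3) = 1 (attained at k = 0)
  C[0][2] = min over k of (A[0][0] + B[0][2] = 2 + 3 = 5, A[0][1] + B[1][2] = 1 + 9 = 10, A[0][2] + B[2][2] = -5 + 6 = 1) = 1 (attained at k = 2)
  C[1][0] = min over k of (A[1][0] + B[0][0] = 7 + 3 = 10, A[1][1] + B[1][0] = -1 + 3 = 2, A[1][2] + B[2][0] = 1 + -1 = 0) = 0 (attained at k = 2)
  C[1][1] = min over k of (A[1][0] + B[0][1] = 7 + -1 = 6, A[1][1] + B[1][1] = -1 + 4 = 3, A[1][2] + B[2][1] = 1 + 8 = 9) = 3 (attained at k = 1)
  C[1][2] = min over k of (A[1][0] + B[0][2] = 7 + 3 = 10, A[1][1] + B[1][2] = -1 + 9 = 8, A[1][2] + B[2][2] = 1 + 6 = 7) = 7 (attained at k = 2)
  C[2][0] = min over k of (A[2][0] + B[0][0] = 5 + 3 = 8, A[2][1] + B[1][0] = -5 + 3 = -2, A[2][2] + B[2][0] = -2 + -1 = -3) = -3 (attained at k = 2)
  C[2][1] = min over k of (A[2][0] + B[0][1] = 5 + -1 = 4, A[2][1] + B[1][1] = -5 + 4 = -1, A[2][2] + B[2][1] = -2 + 8 = 6) = -1 (attained at k = 1)
  C[2][2] = min over k of (A[2][0] + B[0][2] = 5 + 3 = 8, A[2][1] + B[1][2] = -5 + 9 = 4, A[2][2] + B[2][2] = -2 + 6 = 4) = 4 (attained at k = 1)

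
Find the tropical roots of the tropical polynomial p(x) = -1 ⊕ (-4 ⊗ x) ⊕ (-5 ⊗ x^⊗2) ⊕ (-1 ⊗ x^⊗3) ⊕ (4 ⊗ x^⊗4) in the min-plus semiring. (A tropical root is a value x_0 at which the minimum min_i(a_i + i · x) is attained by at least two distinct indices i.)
Roots: {-5, -4, 1, 3}

Each tropical root is a break point of the lower envelope of the lines y = a_i + i · x (there are 5 lines, with slopes 0, 1, ..., 4). Only the lines that attain the minimum somewhere contribute to roots; other lines are dominated. Here the surviving (envelope) indices are i = 4, i = 3, i = 2, i = 1, i = 0.
Intersections between consecutive envelope lines give the roots: for adjacent envelope indices i < j the intersection is x = (a_i − a_j) / (j − i). Reading off the sorted break points: {-5, -4, 1, 3}.
Verification: at each break x_0, at least two indices attain the minimum of min_i(a_i + i · x_0).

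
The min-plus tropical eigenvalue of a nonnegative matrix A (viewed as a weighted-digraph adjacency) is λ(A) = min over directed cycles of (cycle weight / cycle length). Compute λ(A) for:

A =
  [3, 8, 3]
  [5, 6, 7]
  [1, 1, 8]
λ(A) = 2

Enumerate directed cycles and compute their means (weight / length). Sample:
  cycle 0 → 0: weight = 3, length = 1, mean = 3/1 ≈ 3.000
  cycle 1 → 1: weight = 6, length = 1, mean = 6/1 ≈ 6.000
  cycle 2 → 2: weight = 8, length = 1, mean = 8/1 ≈ 8.000
  cycle 0 → 1 → 0: weight = 13, length = 2, mean = 13/2 ≈ 6.500
  cycle 0 → 2 → 0: weight = 4, length = 2, mean = 4/2 ≈ 2.000
  cycle 1 → 0 → 1: weight = 13, length = 2, mean = 13/2 ≈ 6.500
Minimum mean = 2.000, attained e.g. along the cycle 0 → 2 → 0 with weight 4 and length 2. So λ(A) = 4/2 = 2.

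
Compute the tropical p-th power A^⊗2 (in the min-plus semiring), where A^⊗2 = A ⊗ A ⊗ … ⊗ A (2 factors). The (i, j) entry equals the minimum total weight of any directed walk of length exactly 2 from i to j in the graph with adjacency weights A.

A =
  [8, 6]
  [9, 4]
A^⊗2 =
  [15, 10]
  [13, 8]

Each entry (A^⊗2)_ij equals the minimum over all length-2 walks i = v_0 → v_1 → … → v_2 = j of Σ_t A[v_t][v_{t+1}]. For example, for (i, j) = (0, 1) we minimise over 2 possible intermediate vertex sequences; the minimum is 10, attained along the walk 0 → 1 → 1.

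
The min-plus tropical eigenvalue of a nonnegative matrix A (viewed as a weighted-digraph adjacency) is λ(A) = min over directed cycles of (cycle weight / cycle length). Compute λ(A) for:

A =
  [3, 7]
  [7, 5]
λ(A) = 3

Enumerate directed cycles and compute their means (weight / length). Sample:
  cycle 0 → 0: weight = 3, length = 1, mean = 3/1 ≈ 3.000
  cycle 1 → 1: weight = 5, length = 1, mean = 5/1 ≈ 5.000
  cycle 0 → 1 → 0: weight = 14, length = 2, mean = 14/2 ≈ 7.000
  cycle 1 → 0 → 1: weight = 14, length = 2, mean = 14/2 ≈ 7.000
Minimum mean = 3.000, attained e.g. along the cycle 0 → 0 with weight 3 and length 1. So λ(A) = 3/1 = 3.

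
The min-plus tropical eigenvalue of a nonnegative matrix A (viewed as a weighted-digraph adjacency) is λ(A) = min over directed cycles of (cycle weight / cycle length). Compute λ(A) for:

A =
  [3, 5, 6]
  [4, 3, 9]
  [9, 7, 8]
λ(A) = 3

Enumerate directed cycles and compute their means (weight / length). Sample:
  cycle 0 → 0: weight = 3, length = 1, mean = 3/1 ≈ 3.000
  cycle 1 → 1: weight = 3, length = 1, mean = 3/1 ≈ 3.000
  cycle 2 → 2: weight = 8, length = 1, mean = 8/1 ≈ 8.000
  cycle 0 → 1 → 0: weight = 9, length = 2, mean = 9/2 ≈ 4.500
  cycle 0 → 2 → 0: weight = 15, length = 2, mean = 15/2 ≈ 7.500
  cycle 1 → 0 → 1: weight = 9, length = 2, mean = 9/2 ≈ 4.500
Minimum mean = 3.000, attained e.g. along the cycle 0 → 0 with weight 3 and length 1. So λ(A) = 3/1 = 3.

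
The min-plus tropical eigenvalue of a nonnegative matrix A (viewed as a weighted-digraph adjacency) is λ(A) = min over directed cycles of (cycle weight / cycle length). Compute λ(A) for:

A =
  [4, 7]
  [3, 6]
λ(A) = 4

Enumerate directed cycles and compute their means (weight / length). Sample:
  cycle 0 → 0: weight = 4, length = 1, mean = 4/1 ≈ 4.000
  cycle 1 → 1: weight = 6, length = 1, mean = 6/1 ≈ 6.000
  cycle 0 → 1 → 0: weight = 10, length = 2, mean = 10/2 ≈ 5.000
  cycle 1 → 0 → 1: weight = 10, length = 2, mean = 10/2 ≈ 5.000
Minimum mean = 4.000, attained e.g. along the cycle 0 → 0 with weight 4 and length 1. So λ(A) = 4/1 = 4.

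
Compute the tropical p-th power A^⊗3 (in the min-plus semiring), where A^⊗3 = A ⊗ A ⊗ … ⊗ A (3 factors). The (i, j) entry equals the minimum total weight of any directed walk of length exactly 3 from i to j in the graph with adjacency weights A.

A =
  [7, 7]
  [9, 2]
A^⊗3 =
  [18, 11]
  [13, 6]

Each entry (A^⊗3)_ij equals the minimum over all length-3 walks i = v_0 → v_1 → … → v_3 = j of Σ_t A[v_t][v_{t+1}]. For example, for (i, j) = (0, 1) we minimise over 4 possible intermediate vertex sequences; the minimum is 11, attained along the walk 0 → 1 → 1 → 1.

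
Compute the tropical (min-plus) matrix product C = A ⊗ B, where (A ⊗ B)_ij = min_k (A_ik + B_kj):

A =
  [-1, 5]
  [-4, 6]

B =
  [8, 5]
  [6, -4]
A ⊗ B =
  [7, 1]
  [4, 1]

Apply the min-plus product entry-by-entry:
  C[0][0] = min over k of (A[0][0] + B[0][0] = -1 + 8 = 7, A[0][1] + B[1][0] = 5 + 6 = 11) = 7 (attained at k = 0)
  C[0][1] = min over k of (A[0][0] + B[0][1] = -1 + 5 = 4, A[0][1] + B[1][1] = 5 + -4 = 1) = 1 (attained at k = 1)
  C[1][0] = min over k of (A[1][0] + B[0][0] = -4 + 8 = 4, A[1][1] + B[1][0] = 6 + 6 = 12) = 4 (attained at k = 0)
  C[1][1] = min over k of (A[1][0] + B[0][1] = -4 + 5 = 1, A[1][1] + B[1][1] = 6 + -4 = 2) = 1 (attained at k = 0)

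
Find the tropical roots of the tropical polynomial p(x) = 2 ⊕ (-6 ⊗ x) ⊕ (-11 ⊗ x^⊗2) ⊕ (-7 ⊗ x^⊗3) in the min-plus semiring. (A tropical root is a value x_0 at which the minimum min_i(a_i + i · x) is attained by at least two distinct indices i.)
Roots: {-4, 5, 8}

Each tropical root is a break point of the lower envelope of the lines y = a_i + i · x (there are 4 lines, with slopes 0, 1, ..., 3). Only the lines that attain the minimum somewhere contribute to roots; other lines are dominated. Here the surviving (envelope) indices are i = 3, i = 2, i = 1, i = 0.
Intersections between consecutive envelope lines give the roots: for adjacent envelope indices i < j the intersection is x = (a_i − a_j) / (j − i). Reading off the sorted break points: {-4, 5, 8}.
Verification: at each break x_0, at least two indices attain the minimum of min_i(a_i + i · x_0).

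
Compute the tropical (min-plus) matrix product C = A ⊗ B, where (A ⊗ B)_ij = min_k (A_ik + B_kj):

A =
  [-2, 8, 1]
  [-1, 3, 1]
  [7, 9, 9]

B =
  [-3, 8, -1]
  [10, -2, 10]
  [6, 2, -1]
A ⊗ B =
  [-5, 3, -3]
  [-4, 1, -2]
  [4, 7, 6]

Apply the min-plus product entry-by-entry:
  C[0][0] = min over k of (A[0][0] + B[0][0] = -2 + -3 = -5, A[0][1] + B[1][0] = 8 + 10 = 18, A[0][2] + B[2][0] = 1 + 6 = 7) = -5 (attained at k = 0)
  C[0][1] = min over k of (A[0][0] + B[0][1] = -2 + 8 = 6, A[0][1] + B[1][1] = 8 + -2 = 6, A[0][2] + B[2][1] = 1 + 2 = 3) = 3 (attained at k = 2)
  C[0][2] = min over k of (A[0][0] + B[0][2] = -2 + -1 = -3, A[0][1] + B[1][2] = 8 + 10 = 18, A[0][2] + B[2][2] = 1 + -1 = 0) = -3 (attained at k = 0)
  C[1][0] = min over k of (A[1][0] + B[0][0] = -1 + -3 = -4, A[1][1] + B[1][0] = 3 + 10 = 13, A[1][2] + B[2][0] = 1 + 6 = 7) = -4 (attained at k = 0)
  C[1][1] = min over k of (A[1][0] + B[0][1] = -1 + 8 = 7, A[1][1] + B[1][1] = 3 + -2 = 1, A[1][2] + B[2][1] = 1 + 2 = 3) = 1 (attained at k = 1)
  C[1][2] = min over k of (A[1][0] + B[0][2] = -1 + -1 = -2, A[1][1] + B[1][2] = 3 + 10 = 13, A[1][2] + B[2][2] = 1 + -1 = 0) = -2 (attained at k = 0)
  C[2][0] = min over k of (A[2][0] + B[0][0] = 7 + -3 = 4, A[2][1] + B[1][0] = 9 + 10 = 19, A[2][2] + B[2][0] = 9 + 6 = 15) = 4 (attained at k = 0)
  C[2][1] = min over k of (A[2][0] + B[0][1] = 7 + 8 = 15, A[2][1] + B[1][1] = 9 + -2 = 7, A[2][2] + B[2][1] = 9 + 2 = 11) = 7 (attained at k = 1)
  C[2][2] = min over k of (A[2][0] + B[0][2] = 7 + -1 = 6, A[2][1] + B[1][2] = 9 + 10 = 19, A[2][2] + B[2][2] = 9 + -1 = 8) = 6 (attained at k = 0)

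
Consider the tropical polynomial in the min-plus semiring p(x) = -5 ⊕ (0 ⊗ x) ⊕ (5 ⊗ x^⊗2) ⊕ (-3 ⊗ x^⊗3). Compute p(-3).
p(-3) = -12

A tropical monomial a ⊗ x^⊗i evaluates to a + i · x. Evaluating each term at x = -3:
  Term 0 contributes -5 + 0 · -3 = -5
  Term 1 contributes 0 + 1 · -3 = -3
  Term 2 contributes 5 + 2 · -3 = -1
  Term 3 contributes -3 + 3 · -3 = -12
p(-3) = ⊕ of these = min[-5, -3, -1, -12] = -12.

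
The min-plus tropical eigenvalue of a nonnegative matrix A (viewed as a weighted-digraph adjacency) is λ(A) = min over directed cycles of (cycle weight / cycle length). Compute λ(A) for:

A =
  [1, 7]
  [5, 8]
λ(A) = 1

Enumerate directed cycles and compute their means (weight / length). Sample:
  cycle 0 → 0: weight = 1, length = 1, mean = 1/1 ≈ 1.000
  cycle 1 → 1: weight = 8, length = 1, mean = 8/1 ≈ 8.000
  cycle 0 → 1 → 0: weight = 12, length = 2, mean = 12/2 ≈ 6.000
  cycle 1 → 0 → 1: weight = 12, length = 2, mean = 12/2 ≈ 6.000
Minimum mean = 1.000, attained e.g. along the cycle 0 → 0 with weight 1 and length 1. So λ(A) = 1/1 = 1.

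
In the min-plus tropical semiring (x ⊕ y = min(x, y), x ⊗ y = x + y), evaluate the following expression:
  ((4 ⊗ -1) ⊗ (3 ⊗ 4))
((4 ⊗ -1) ⊗ (3 ⊗ 4)) = 10

Expand innermost to outermost. Recall ⊕ takes the minimum of its arguments and ⊗ takes their sum. Working out the expression ((4 ⊗ -1) ⊗ (3 ⊗ 4)) gives 10.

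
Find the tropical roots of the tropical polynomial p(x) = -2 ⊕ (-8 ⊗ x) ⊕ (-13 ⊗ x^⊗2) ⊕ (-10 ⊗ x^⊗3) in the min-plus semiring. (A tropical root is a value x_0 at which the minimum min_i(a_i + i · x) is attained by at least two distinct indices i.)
Roots: {-3, 5, 6}

Each tropical root is a break point of the lower envelope of the lines y = a_i + i · x (there are 4 lines, with slopes 0, 1, ..., 3). Only the lines that attain the minimum somewhere contribute to roots; other lines are dominated. Here the surviving (envelope) indices are i = 3, i = 2, i = 1, i = 0.
Intersections between consecutive envelope lines give the roots: for adjacent envelope indices i < j the intersection is x = (a_i − a_j) / (j − i). Reading off the sorted break points: {-3, 5, 6}.
Verification: at each break x_0, at least two indices attain the minimum of min_i(a_i + i · x_0).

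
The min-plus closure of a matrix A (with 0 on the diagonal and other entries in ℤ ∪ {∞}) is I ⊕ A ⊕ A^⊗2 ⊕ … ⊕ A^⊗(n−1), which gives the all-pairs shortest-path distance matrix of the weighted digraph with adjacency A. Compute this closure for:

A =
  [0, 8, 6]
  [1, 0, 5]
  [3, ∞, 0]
Closure =
  [0, 8, 6]
  [1, 0, 5]
  [3, 11, 0]

This is the Floyd-Warshall all-pairs shortest-path computation. For each intermediate vertex k = 0, 1, …, 2, update dist[i][j] ← min(dist[i][j], dist[i][k] + dist[k][j]). The final matrix gives, for each (i, j), the minimum total weight of any directed path from i to j (possibly empty when i = j).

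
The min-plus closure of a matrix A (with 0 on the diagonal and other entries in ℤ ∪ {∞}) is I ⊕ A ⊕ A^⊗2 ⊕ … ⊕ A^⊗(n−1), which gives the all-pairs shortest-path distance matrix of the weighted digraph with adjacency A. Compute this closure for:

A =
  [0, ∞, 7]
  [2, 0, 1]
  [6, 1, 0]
Closure =
  [0, 8, 7]
  [2, 0, 1]
  [3, 1, 0]

This is the Floyd-Warshall all-pairs shortest-path computation. For each intermediate vertex k = 0, 1, …, 2, update dist[i][j] ← min(dist[i][j], dist[i][k] + dist[k][j]). The final matrix gives, for each (i, j), the minimum total weight of any directed path from i to j (possibly empty when i = j).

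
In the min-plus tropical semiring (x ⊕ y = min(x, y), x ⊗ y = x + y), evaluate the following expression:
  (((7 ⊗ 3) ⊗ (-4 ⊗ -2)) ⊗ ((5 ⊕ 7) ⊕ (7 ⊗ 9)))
(((7 ⊗ 3) ⊗ (-4 ⊗ -2)) ⊗ ((5 ⊕ 7) ⊕ (7 ⊗ 9))) = 9

Expand innermost to outermost. Recall ⊕ takes the minimum of its arguments and ⊗ takes their sum. Working out the expression (((7 ⊗ 3) ⊗ (-4 ⊗ -2)) ⊗ ((5 ⊕ 7) ⊕ (7 ⊗ 9))) gives 9.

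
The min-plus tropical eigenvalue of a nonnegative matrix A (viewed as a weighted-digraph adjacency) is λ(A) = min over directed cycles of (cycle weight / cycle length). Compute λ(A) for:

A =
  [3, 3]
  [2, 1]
λ(A) = 1

Enumerate directed cycles and compute their means (weight / length). Sample:
  cycle 0 → 0: weight = 3, length = 1, mean = 3/1 ≈ 3.000
  cycle 1 → 1: weight = 1, length = 1, mean = 1/1 ≈ 1.000
  cycle 0 → 1 → 0: weight = 5, length = 2, mean = 5/2 ≈ 2.500
  cycle 1 → 0 → 1: weight = 5, length = 2, mean = 5/2 ≈ 2.500
Minimum mean = 1.000, attained e.g. along the cycle 1 → 1 with weight 1 and length 1. So λ(A) = 1/1 = 1.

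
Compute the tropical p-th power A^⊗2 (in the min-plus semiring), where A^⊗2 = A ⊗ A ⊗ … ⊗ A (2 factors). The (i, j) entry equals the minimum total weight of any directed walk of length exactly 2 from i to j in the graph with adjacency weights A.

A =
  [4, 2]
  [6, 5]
A^⊗2 =
  [8, 6]
  [10, 8]

Each entry (A^⊗2)_ij equals the minimum over all length-2 walks i = v_0 → v_1 → … → v_2 = j of Σ_t A[v_t][v_{t+1}]. For example, for (i, j) = (0, 1) we minimise over 2 possible intermediate vertex sequences; the minimum is 6, attained along the walk 0 → 0 → 1.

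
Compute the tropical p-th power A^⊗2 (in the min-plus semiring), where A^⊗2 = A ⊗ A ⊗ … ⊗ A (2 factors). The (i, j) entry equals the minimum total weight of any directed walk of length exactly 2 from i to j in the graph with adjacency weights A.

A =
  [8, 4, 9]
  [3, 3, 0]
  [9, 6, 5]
A^⊗2 =
  [7, 7, 4]
  [6, 6, 3]
  [9, 9, 6]

Each entry (A^⊗2)_ij equals the minimum over all length-2 walks i = v_0 → v_1 → … → v_2 = j of Σ_t A[v_t][v_{t+1}]. For example, for (i, j) = (0, 2) we minimise over 3 possible intermediate vertex sequences; the minimum is 4, attained along the walk 0 → 1 → 2.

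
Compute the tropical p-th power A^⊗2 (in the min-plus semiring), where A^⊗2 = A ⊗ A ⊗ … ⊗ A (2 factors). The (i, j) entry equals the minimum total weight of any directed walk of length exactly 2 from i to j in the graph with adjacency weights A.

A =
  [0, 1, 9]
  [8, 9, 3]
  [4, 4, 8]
A^⊗2 =
  [0, 1, 4]
  [7, 7, 11]
  [4, 5, 7]

Each entry (A^⊗2)_ij equals the minimum over all length-2 walks i = v_0 → v_1 → … → v_2 = j of Σ_t A[v_t][v_{t+1}]. For example, for (i, j) = (0, 2) we minimise over 3 possible intermediate vertex sequences; the minimum is 4, attained along the walk 0 → 1 → 2.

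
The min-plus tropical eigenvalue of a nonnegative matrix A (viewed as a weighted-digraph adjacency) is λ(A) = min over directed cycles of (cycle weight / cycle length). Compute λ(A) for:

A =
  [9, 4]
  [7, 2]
λ(A) = 2

Enumerate directed cycles and compute their means (weight / length). Sample:
  cycle 0 → 0: weight = 9, length = 1, mean = 9/1 ≈ 9.000
  cycle 1 → 1: weight = 2, length = 1, mean = 2/1 ≈ 2.000
  cycle 0 → 1 → 0: weight = 11, length = 2, mean = 11/2 ≈ 5.500
  cycle 1 → 0 → 1: weight = 11, length = 2, mean = 11/2 ≈ 5.500
Minimum mean = 2.000, attained e.g. along the cycle 1 → 1 with weight 2 and length 1. So λ(A) = 2/1 = 2.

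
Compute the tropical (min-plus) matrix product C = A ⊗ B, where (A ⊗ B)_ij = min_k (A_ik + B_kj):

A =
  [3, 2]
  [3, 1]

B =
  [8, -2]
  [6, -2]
A ⊗ B =
  [8, 0]
  [7, -1]

Apply the min-plus product entry-by-entry:
  C[0][0] = min over k of (A[0][0] + B[0][0] = 3 + 8 = 11, A[0][1] + B[1][0] = 2 + 6 = 8) = 8 (attained at k = 1)
  C[0][1] = min over k of (A[0][0] + B[0][1] = 3 + -2 = 1, A[0][1] + B[1][1] = 2 + -2 = 0) = 0 (attained at k = 1)
  C[1][0] = min over k of (A[1][0] + B[0][0] = 3 + 8 = 11, A[1][1] + B[1][0] = 1 + 6 = 7) = 7 (attained at k = 1)
  C[1][1] = min over k of (A[1][0] + B[0][1] = 3 + -2 = 1, A[1][1] + B[1][1] = 1 + -2 = -1) = -1 (attained at k = 1)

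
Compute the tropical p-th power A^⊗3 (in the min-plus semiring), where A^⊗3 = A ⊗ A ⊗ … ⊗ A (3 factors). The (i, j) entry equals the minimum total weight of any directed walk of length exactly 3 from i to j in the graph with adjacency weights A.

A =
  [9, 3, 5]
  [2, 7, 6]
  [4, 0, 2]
A^⊗3 =
  [7, 7, 9]
  [7, 7, 9]
  [4, 4, 6]

Each entry (A^⊗3)_ij equals the minimum over all length-3 walks i = v_0 → v_1 → … → v_3 = j of Σ_t A[v_t][v_{t+1}]. For example, for (i, j) = (0, 2) we minimise over 9 possible intermediate vertex sequences; the minimum is 9, attained along the walk 0 → 2 → 2 → 2.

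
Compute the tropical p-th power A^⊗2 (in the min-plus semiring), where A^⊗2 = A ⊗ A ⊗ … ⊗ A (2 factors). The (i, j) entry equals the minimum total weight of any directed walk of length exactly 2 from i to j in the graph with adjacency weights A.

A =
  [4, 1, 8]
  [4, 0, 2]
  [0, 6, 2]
A^⊗2 =
  [5, 1, 3]
  [2, 0, 2]
  [2, 1, 4]

Each entry (A^⊗2)_ij equals the minimum over all length-2 walks i = v_0 → v_1 → … → v_2 = j of Σ_t A[v_t][v_{t+1}]. For example, for (i, j) = (0, 2) we minimise over 3 possible intermediate vertex sequences; the minimum is 3, attained along the walk 0 → 1 → 2.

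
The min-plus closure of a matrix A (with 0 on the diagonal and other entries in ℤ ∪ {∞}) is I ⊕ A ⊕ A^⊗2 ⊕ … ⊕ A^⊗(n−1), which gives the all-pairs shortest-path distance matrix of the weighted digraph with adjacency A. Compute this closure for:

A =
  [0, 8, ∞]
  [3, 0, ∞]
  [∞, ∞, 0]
Closure =
  [0, 8, ∞]
  [3, 0, ∞]
  [∞, ∞, 0]

This is the Floyd-Warshall all-pairs shortest-path computation. For each intermediate vertex k = 0, 1, …, 2, update dist[i][j] ← min(dist[i][j], dist[i][k] + dist[k][j]). The final matrix gives, for each (i, j), the minimum total weight of any directed path from i to j (possibly empty when i = j).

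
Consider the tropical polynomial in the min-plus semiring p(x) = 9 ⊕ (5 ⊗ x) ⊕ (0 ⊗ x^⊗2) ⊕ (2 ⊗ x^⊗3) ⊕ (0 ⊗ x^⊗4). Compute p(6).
p(6) = 9

A tropical monomial a ⊗ x^⊗i evaluates to a + i · x. Evaluating each term at x = 6:
  Term 0 contributes 9 + 0 · 6 = 9
  Term 1 contributes 5 + 1 · 6 = 11
  Term 2 contributes 0 + 2 · 6 = 12
  Term 3 contributes 2 + 3 · 6 = 20
  Term 4 contributes 0 + 4 · 6 = 24
p(6) = ⊕ of these = min[9, 11, 12, 20, 24] = 9.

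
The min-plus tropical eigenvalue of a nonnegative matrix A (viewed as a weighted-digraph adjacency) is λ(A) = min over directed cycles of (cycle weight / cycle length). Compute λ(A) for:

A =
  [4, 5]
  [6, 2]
λ(A) = 2

Enumerate directed cycles and compute their means (weight / length). Sample:
  cycle 0 → 0: weight = 4, length = 1, mean = 4/1 ≈ 4.000
  cycle 1 → 1: weight = 2, length = 1, mean = 2/1 ≈ 2.000
  cycle 0 → 1 → 0: weight = 11, length = 2, mean = 11/2 ≈ 5.500
  cycle 1 → 0 → 1: weight = 11, length = 2, mean = 11/2 ≈ 5.500
Minimum mean = 2.000, attained e.g. along the cycle 1 → 1 with weight 2 and length 1. So λ(A) = 2/1 = 2.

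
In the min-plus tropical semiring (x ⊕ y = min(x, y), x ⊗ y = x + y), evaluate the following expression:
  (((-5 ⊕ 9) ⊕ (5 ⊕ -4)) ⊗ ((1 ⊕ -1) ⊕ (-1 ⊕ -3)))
(((-5 ⊕ 9) ⊕ (5 ⊕ -4)) ⊗ ((1 ⊕ -1) ⊕ (-1 ⊕ -3))) = -8

Expand innermost to outermost. Recall ⊕ takes the minimum of its arguments and ⊗ takes their sum. Working out the expression (((-5 ⊕ 9) ⊕ (5 ⊕ -4)) ⊗ ((1 ⊕ -1) ⊕ (-1 ⊕ -3))) gives -8.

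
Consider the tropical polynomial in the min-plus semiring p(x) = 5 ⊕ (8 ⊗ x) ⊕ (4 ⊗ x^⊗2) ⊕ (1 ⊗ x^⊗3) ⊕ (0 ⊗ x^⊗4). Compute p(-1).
p(-1) = -4

A tropical monomial a ⊗ x^⊗i evaluates to a + i · x. Evaluating each term at x = -1:
  Term 0 contributes 5 + 0 · -1 = 5
  Term 1 contributes 8 + 1 · -1 = 7
  Term 2 contributes 4 + 2 · -1 = 2
  Term 3 contributes 1 + 3 · -1 = -2
  Term 4 contributes 0 + 4 · -1 = -4
p(-1) = ⊕ of these = min[5, 7, 2, -2, -4] = -4.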